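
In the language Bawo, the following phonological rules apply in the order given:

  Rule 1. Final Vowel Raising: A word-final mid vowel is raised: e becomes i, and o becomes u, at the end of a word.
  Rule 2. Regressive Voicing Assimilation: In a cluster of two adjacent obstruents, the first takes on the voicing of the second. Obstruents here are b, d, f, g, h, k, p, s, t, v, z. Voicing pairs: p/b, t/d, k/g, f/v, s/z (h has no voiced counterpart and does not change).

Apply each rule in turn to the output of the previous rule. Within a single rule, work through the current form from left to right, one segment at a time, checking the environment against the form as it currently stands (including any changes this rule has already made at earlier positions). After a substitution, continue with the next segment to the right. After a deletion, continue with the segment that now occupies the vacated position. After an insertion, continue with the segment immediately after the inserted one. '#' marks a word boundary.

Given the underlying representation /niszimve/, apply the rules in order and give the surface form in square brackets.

[nizzimvi]

Rule 1 Final Vowel Raising: [niszimve] → [niszimvi]
Rule 2 Regressive Voicing Assimilation: [niszimvi] → [nizzimvi]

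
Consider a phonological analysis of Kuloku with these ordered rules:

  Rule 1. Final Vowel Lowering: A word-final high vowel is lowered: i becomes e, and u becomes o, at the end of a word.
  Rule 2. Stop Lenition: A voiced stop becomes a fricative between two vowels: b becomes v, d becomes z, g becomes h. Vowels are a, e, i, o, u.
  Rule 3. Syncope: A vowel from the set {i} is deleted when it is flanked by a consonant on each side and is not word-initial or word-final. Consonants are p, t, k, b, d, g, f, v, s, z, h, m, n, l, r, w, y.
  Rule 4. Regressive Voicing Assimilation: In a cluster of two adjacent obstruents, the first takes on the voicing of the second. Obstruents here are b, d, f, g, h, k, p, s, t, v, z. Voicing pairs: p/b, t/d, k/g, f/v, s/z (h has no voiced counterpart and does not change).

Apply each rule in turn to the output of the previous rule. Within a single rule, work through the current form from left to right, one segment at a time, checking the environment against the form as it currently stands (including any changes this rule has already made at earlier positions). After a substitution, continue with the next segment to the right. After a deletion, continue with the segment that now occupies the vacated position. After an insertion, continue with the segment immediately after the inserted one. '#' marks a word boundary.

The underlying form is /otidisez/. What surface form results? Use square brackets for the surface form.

Rule 1 Final Vowel Lowering: no change — [otidisez]
Rule 2 Stop Lenition: [otidisez] → [otizisez]
Rule 3 Syncope: [otizisez] → [otzsez]
Rule 4 Regressive Voicing Assimilation: [otzsez] → [odssez]

[odssez]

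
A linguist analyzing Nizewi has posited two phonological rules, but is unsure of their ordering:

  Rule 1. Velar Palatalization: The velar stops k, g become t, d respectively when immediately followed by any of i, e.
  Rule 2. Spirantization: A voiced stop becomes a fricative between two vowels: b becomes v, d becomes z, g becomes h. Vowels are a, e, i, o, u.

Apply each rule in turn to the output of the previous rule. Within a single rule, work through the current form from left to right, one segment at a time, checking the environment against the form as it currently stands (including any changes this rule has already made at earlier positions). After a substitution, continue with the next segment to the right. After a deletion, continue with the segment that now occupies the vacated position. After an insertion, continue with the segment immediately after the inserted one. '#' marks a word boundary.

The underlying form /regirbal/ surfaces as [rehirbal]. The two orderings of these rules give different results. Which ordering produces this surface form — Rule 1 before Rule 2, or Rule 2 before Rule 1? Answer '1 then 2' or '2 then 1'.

2 then 1

Order 1 then 2:
  1 Velar Palatalization: [regirbal] → [redirbal]
  2 Spirantization: [redirbal] → [rezirbal]
  result: [rezirbal]
Order 2 then 1:
  2 Spirantization: [regirbal] → [rehirbal]
  1 Velar Palatalization: no change — [rehirbal]
  result: [rehirbal]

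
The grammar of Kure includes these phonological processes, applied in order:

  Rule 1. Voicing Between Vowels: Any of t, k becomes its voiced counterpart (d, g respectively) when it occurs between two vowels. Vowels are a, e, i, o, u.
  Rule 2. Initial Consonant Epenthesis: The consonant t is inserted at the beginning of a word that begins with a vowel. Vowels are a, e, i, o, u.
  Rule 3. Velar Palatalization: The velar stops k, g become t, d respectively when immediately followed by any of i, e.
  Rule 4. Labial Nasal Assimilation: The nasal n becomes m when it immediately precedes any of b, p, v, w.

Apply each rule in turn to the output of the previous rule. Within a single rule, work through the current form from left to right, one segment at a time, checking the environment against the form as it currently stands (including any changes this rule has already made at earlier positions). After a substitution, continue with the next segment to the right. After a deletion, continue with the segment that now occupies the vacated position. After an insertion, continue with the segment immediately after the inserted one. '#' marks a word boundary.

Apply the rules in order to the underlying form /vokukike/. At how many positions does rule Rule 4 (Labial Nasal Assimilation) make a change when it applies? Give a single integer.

0

Rule 1 Voicing Between Vowels: [vokukike] → [vogugige]
Rule 2 Initial Consonant Epenthesis: no change — [vogugige]
Rule 3 Velar Palatalization: [vogugige] → [vogudide]
Rule 4 Labial Nasal Assimilation: no change — [vogudide]
Rule Rule 4 changed 0 position(s).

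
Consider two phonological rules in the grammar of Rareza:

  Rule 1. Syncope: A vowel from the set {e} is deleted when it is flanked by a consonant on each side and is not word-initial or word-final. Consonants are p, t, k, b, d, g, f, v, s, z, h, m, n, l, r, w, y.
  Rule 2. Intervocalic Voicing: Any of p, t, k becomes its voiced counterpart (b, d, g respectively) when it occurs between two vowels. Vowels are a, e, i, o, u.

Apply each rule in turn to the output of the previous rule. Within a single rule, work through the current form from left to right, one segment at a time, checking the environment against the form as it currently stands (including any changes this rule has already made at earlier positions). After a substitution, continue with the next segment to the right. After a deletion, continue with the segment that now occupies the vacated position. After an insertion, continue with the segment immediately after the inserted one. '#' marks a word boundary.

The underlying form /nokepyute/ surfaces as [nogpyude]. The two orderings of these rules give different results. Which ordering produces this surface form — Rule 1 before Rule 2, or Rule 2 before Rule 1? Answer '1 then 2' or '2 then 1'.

Order 1 then 2:
  1 Syncope: [nokepyute] → [nokpyute]
  2 Intervocalic Voicing: [nokpyute] → [nokpyude]
  result: [nokpyude]
Order 2 then 1:
  2 Intervocalic Voicing: [nokepyute] → [nogepyude]
  1 Syncope: [nogepyude] → [nogpyude]
  result: [nogpyude]

2 then 1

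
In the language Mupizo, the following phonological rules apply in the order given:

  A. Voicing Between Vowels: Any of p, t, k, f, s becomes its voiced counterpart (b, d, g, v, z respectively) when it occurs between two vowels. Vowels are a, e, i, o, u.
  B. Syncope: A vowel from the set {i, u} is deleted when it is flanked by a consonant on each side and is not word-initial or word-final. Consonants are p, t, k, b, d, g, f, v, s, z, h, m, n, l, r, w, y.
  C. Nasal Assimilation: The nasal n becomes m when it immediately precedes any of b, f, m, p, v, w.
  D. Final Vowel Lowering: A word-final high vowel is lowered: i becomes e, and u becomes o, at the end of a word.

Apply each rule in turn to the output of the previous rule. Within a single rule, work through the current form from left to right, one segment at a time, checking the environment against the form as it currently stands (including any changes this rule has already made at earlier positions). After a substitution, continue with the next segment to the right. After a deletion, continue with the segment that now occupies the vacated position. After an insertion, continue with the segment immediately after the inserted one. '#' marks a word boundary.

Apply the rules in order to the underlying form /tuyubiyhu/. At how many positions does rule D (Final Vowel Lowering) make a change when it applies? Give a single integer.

A Voicing Between Vowels: no change — [tuyubiyhu]
B Syncope: [tuyubiyhu] → [tybyhu]
C Nasal Assimilation: no change — [tybyhu]
D Final Vowel Lowering: [tybyhu] → [tybyho]
Rule D changed 1 position(s).

1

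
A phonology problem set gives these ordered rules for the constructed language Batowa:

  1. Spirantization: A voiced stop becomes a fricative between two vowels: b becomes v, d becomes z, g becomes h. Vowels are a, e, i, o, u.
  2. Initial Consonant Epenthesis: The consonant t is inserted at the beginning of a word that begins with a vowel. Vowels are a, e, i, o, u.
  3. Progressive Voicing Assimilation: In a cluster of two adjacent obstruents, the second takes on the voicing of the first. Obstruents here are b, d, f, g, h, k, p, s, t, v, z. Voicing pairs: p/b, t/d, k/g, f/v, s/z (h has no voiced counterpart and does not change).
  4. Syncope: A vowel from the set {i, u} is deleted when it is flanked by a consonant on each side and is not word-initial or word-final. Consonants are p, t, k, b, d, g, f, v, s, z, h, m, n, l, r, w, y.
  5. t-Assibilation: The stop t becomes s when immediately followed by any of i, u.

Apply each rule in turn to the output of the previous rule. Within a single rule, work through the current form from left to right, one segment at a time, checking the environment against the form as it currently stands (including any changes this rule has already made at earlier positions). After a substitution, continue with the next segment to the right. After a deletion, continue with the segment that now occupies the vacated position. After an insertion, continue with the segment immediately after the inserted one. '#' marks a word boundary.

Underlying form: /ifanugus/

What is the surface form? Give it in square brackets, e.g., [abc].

[tfanhs]

1 Spirantization: [ifanugus] → [ifanuhus]
2 Initial Consonant Epenthesis: [ifanuhus] → [tifanuhus]
3 Progressive Voicing Assimilation: no change — [tifanuhus]
4 Syncope: [tifanuhus] → [tfanhs]
5 t-Assibilation: no change — [tfanhs]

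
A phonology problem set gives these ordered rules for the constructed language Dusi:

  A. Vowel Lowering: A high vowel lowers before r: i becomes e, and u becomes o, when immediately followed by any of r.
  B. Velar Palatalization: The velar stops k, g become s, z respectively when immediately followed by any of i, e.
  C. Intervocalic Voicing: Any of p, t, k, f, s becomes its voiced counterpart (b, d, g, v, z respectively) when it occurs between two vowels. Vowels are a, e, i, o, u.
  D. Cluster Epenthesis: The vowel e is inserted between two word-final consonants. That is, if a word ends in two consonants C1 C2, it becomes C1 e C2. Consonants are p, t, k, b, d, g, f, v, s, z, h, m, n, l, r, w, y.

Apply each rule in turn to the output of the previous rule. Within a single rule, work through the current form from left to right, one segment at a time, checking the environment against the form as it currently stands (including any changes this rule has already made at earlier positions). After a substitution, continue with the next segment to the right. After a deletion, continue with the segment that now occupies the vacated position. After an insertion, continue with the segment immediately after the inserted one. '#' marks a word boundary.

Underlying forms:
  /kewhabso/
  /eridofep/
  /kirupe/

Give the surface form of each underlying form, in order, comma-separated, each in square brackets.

/kewhabso/:
  A Vowel Lowering: no change — [kewhabso]
  B Velar Palatalization: [kewhabso] → [sewhabso]
  C Intervocalic Voicing: no change — [sewhabso]
  D Cluster Epenthesis: no change — [sewhabso]
/eridofep/:
  A Vowel Lowering: no change — [eridofep]
  B Velar Palatalization: no change — [eridofep]
  C Intervocalic Voicing: [eridofep] → [eridovep]
  D Cluster Epenthesis: no change — [eridovep]
/kirupe/:
  A Vowel Lowering: [kirupe] → [kerupe]
  B Velar Palatalization: [kerupe] → [serupe]
  C Intervocalic Voicing: [serupe] → [serube]
  D Cluster Epenthesis: no change — [serube]

[sewhabso], [eridovep], [serube]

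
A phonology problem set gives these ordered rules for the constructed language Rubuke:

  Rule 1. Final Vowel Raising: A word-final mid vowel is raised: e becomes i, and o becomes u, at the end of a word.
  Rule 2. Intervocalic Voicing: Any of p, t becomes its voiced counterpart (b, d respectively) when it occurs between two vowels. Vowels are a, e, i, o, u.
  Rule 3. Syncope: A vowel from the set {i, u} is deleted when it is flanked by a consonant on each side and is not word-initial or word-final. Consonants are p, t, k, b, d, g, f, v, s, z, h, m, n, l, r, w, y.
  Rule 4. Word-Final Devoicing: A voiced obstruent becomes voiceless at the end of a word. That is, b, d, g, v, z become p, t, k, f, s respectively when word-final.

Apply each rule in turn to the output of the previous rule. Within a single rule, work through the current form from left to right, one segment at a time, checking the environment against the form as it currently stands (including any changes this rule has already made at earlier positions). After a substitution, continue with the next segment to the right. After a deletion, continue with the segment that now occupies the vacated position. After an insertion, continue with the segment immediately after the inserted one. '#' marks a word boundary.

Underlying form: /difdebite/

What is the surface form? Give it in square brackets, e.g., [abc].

Rule 1 Final Vowel Raising: [difdebite] → [difdebiti]
Rule 2 Intervocalic Voicing: [difdebiti] → [difdebidi]
Rule 3 Syncope: [difdebidi] → [dfdebdi]
Rule 4 Word-Final Devoicing: no change — [dfdebdi]

[dfdebdi]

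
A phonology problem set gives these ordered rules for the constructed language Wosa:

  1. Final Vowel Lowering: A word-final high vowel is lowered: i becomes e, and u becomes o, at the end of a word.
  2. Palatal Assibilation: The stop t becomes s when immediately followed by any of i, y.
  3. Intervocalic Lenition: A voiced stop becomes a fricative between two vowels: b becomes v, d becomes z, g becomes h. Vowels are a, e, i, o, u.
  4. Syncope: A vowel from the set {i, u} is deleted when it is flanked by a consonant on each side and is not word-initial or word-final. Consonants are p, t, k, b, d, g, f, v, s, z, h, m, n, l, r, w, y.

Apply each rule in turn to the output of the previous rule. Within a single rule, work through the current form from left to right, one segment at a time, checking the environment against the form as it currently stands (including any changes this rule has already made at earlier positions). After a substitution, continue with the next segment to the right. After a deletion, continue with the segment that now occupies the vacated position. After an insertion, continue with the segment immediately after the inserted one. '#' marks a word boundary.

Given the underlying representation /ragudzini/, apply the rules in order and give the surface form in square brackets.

[rahdzne]

1 Final Vowel Lowering: [ragudzini] → [ragudzine]
2 Palatal Assibilation: no change — [ragudzine]
3 Intervocalic Lenition: [ragudzine] → [rahudzine]
4 Syncope: [rahudzine] → [rahdzne]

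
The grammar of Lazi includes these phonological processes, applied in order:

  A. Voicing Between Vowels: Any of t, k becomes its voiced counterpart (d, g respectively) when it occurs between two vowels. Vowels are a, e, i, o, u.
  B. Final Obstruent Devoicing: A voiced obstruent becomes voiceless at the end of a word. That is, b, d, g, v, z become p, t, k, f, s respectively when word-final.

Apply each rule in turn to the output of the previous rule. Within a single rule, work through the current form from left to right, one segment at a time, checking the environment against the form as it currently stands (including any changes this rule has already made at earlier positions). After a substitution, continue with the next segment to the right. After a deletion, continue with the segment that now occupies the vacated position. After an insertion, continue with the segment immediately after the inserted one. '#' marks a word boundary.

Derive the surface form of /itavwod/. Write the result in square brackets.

[idavwot]

A Voicing Between Vowels: [itavwod] → [idavwod]
B Final Obstruent Devoicing: [idavwod] → [idavwot]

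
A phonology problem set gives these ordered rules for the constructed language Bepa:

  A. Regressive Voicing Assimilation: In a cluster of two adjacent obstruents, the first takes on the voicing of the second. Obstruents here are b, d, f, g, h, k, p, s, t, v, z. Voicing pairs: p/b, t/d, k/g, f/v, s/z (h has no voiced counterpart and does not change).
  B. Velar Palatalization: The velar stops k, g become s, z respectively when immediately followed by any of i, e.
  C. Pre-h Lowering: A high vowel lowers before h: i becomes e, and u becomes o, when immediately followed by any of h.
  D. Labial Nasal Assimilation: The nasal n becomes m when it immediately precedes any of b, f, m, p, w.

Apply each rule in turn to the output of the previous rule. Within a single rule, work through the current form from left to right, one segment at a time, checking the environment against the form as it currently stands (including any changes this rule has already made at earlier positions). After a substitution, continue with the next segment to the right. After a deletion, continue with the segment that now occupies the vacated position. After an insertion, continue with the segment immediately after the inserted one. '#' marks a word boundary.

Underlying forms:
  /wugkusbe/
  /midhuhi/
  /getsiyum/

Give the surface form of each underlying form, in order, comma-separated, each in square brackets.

[wukkuzbe], [mithohi], [zetsiyum]

/wugkusbe/:
  A Regressive Voicing Assimilation: [wugkusbe] → [wukkuzbe]
  B Velar Palatalization: no change — [wukkuzbe]
  C Pre-h Lowering: no change — [wukkuzbe]
  D Labial Nasal Assimilation: no change — [wukkuzbe]
/midhuhi/:
  A Regressive Voicing Assimilation: [midhuhi] → [mithuhi]
  B Velar Palatalization: no change — [mithuhi]
  C Pre-h Lowering: [mithuhi] → [mithohi]
  D Labial Nasal Assimilation: no change — [mithohi]
/getsiyum/:
  A Regressive Voicing Assimilation: no change — [getsiyum]
  B Velar Palatalization: [getsiyum] → [zetsiyum]
  C Pre-h Lowering: no change — [zetsiyum]
  D Labial Nasal Assimilation: no change — [zetsiyum]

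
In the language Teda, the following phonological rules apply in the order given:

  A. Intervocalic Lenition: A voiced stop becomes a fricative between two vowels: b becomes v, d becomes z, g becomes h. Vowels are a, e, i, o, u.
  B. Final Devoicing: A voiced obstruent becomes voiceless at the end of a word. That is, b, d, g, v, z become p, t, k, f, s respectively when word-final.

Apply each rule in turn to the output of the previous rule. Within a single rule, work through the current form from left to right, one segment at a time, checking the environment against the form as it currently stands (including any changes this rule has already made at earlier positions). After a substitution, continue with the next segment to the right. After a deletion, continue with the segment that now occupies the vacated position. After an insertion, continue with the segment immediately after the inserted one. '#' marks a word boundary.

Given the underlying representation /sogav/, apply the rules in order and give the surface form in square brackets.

A Intervocalic Lenition: [sogav] → [sohav]
B Final Devoicing: [sohav] → [sohaf]

[sohaf]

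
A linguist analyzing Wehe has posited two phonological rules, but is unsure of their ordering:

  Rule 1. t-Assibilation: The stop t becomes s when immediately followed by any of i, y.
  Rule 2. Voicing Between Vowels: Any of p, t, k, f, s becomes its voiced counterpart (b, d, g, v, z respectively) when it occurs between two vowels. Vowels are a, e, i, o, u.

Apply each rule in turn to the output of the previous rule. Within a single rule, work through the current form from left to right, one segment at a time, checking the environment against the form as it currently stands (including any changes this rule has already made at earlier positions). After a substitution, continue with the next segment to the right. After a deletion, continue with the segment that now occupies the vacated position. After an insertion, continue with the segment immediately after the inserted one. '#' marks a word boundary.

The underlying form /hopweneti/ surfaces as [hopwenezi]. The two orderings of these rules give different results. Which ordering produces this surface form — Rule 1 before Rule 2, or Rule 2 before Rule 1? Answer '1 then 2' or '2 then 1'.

Order 1 then 2:
  1 t-Assibilation: [hopweneti] → [hopwenesi]
  2 Voicing Between Vowels: [hopwenesi] → [hopwenezi]
  result: [hopwenezi]
Order 2 then 1:
  2 Voicing Between Vowels: [hopweneti] → [hopwenedi]
  1 t-Assibilation: no change — [hopwenedi]
  result: [hopwenedi]

1 then 2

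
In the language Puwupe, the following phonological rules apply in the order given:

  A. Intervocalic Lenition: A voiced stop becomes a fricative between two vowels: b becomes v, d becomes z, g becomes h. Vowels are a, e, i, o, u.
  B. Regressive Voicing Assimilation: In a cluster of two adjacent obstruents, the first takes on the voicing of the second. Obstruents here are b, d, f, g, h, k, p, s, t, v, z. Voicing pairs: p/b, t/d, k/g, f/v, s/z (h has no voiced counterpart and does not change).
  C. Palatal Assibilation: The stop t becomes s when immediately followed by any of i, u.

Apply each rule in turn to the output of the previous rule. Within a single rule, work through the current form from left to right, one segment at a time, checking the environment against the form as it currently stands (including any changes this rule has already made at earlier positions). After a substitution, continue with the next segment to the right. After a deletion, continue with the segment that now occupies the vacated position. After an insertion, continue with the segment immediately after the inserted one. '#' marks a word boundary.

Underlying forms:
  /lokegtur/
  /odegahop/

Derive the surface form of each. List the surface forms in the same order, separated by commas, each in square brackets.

[lokeksur], [ozehahop]

/lokegtur/:
  A Intervocalic Lenition: no change — [lokegtur]
  B Regressive Voicing Assimilation: [lokegtur] → [lokektur]
  C Palatal Assibilation: [lokektur] → [lokeksur]
/odegahop/:
  A Intervocalic Lenition: [odegahop] → [ozehahop]
  B Regressive Voicing Assimilation: no change — [ozehahop]
  C Palatal Assibilation: no change — [ozehahop]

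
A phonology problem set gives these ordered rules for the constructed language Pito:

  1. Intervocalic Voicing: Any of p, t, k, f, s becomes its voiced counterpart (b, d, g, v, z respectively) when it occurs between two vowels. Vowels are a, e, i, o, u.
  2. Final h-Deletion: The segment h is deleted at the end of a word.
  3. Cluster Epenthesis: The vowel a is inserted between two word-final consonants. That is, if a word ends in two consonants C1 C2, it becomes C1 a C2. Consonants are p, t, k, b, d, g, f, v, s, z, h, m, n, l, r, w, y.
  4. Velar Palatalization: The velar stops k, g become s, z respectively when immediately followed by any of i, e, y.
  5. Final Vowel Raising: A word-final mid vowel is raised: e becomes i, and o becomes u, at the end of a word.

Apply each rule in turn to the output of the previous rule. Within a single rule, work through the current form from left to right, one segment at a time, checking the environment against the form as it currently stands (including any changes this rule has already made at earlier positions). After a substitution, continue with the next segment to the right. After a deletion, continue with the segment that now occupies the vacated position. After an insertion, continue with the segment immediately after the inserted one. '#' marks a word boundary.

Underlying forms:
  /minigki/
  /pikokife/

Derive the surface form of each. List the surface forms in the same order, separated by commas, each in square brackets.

[minigsi], [pigozivi]

/minigki/:
  1 Intervocalic Voicing: no change — [minigki]
  2 Final h-Deletion: no change — [minigki]
  3 Cluster Epenthesis: no change — [minigki]
  4 Velar Palatalization: [minigki] → [minigsi]
  5 Final Vowel Raising: no change — [minigsi]
/pikokife/:
  1 Intervocalic Voicing: [pikokife] → [pigogive]
  2 Final h-Deletion: no change — [pigogive]
  3 Cluster Epenthesis: no change — [pigogive]
  4 Velar Palatalization: [pigogive] → [pigozive]
  5 Final Vowel Raising: [pigozive] → [pigozivi]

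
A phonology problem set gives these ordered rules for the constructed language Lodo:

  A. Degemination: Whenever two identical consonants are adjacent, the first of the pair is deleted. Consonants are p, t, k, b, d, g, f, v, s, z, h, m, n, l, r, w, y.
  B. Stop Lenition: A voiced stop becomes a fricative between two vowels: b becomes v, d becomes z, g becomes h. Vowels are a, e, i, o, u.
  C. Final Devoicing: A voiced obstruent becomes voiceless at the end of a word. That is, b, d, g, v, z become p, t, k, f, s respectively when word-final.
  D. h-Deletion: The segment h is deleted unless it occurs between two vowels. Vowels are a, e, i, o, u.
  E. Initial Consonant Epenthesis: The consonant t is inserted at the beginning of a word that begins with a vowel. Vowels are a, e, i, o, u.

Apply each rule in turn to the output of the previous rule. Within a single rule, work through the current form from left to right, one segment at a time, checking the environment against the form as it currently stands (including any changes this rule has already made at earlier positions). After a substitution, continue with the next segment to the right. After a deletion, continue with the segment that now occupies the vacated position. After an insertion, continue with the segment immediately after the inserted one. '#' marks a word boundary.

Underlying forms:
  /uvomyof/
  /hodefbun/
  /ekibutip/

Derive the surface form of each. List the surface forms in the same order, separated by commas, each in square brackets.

/uvomyof/:
  A Degemination: no change — [uvomyof]
  B Stop Lenition: no change — [uvomyof]
  C Final Devoicing: no change — [uvomyof]
  D h-Deletion: no change — [uvomyof]
  E Initial Consonant Epenthesis: [uvomyof] → [tuvomyof]
/hodefbun/:
  A Degemination: no change — [hodefbun]
  B Stop Lenition: [hodefbun] → [hozefbun]
  C Final Devoicing: no change — [hozefbun]
  D h-Deletion: [hozefbun] → [ozefbun]
  E Initial Consonant Epenthesis: [ozefbun] → [tozefbun]
/ekibutip/:
  A Degemination: no change — [ekibutip]
  B Stop Lenition: [ekibutip] → [ekivutip]
  C Final Devoicing: no change — [ekivutip]
  D h-Deletion: no change — [ekivutip]
  E Initial Consonant Epenthesis: [ekivutip] → [tekivutip]

[tuvomyof], [tozefbun], [tekivutip]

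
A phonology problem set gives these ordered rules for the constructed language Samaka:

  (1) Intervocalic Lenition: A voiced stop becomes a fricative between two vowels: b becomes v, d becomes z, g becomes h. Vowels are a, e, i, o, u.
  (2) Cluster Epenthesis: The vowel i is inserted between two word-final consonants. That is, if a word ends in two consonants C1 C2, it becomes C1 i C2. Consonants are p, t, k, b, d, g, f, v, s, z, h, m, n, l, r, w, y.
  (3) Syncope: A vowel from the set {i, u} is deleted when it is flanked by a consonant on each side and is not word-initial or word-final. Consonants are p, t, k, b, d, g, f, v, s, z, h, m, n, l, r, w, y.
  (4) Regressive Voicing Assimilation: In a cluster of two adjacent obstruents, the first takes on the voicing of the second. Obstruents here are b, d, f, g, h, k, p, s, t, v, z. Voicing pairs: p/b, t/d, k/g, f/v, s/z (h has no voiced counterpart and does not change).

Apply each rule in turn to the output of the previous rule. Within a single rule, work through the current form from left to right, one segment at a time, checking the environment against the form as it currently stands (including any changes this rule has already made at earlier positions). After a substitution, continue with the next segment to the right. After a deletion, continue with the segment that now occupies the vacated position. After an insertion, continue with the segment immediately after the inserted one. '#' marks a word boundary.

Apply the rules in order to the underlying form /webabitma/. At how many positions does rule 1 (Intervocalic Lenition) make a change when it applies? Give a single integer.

2

(1) Intervocalic Lenition: [webabitma] → [wevavitma]
(2) Cluster Epenthesis: no change — [wevavitma]
(3) Syncope: [wevavitma] → [wevavtma]
(4) Regressive Voicing Assimilation: [wevavtma] → [wevaftma]
Rule 1 changed 2 position(s).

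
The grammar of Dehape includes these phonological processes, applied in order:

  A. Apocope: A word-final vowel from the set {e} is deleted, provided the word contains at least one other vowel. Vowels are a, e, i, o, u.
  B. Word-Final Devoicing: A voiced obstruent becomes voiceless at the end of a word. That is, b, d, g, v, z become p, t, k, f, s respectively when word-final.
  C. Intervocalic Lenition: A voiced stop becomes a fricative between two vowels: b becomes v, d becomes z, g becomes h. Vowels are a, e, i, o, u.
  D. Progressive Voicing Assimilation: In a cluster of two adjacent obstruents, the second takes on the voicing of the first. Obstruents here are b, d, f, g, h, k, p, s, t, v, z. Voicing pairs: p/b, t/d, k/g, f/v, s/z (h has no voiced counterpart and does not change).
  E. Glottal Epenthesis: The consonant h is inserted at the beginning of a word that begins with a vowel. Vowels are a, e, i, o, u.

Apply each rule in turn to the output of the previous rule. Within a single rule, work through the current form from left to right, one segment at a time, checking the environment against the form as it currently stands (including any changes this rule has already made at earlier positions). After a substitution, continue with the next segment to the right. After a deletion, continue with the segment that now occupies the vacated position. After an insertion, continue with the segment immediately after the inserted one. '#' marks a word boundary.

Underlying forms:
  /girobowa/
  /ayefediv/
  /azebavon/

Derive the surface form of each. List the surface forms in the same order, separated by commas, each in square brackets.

/girobowa/:
  A Apocope: no change — [girobowa]
  B Word-Final Devoicing: no change — [girobowa]
  C Intervocalic Lenition: [girobowa] → [girovowa]
  D Progressive Voicing Assimilation: no change — [girovowa]
  E Glottal Epenthesis: no change — [girovowa]
/ayefediv/:
  A Apocope: no change — [ayefediv]
  B Word-Final Devoicing: [ayefediv] → [ayefedif]
  C Intervocalic Lenition: [ayefedif] → [ayefezif]
  D Progressive Voicing Assimilation: no change — [ayefezif]
  E Glottal Epenthesis: [ayefezif] → [hayefezif]
/azebavon/:
  A Apocope: no change — [azebavon]
  B Word-Final Devoicing: no change — [azebavon]
  C Intervocalic Lenition: [azebavon] → [azevavon]
  D Progressive Voicing Assimilation: no change — [azevavon]
  E Glottal Epenthesis: [azevavon] → [hazevavon]

[girovowa], [hayefezif], [hazevavon]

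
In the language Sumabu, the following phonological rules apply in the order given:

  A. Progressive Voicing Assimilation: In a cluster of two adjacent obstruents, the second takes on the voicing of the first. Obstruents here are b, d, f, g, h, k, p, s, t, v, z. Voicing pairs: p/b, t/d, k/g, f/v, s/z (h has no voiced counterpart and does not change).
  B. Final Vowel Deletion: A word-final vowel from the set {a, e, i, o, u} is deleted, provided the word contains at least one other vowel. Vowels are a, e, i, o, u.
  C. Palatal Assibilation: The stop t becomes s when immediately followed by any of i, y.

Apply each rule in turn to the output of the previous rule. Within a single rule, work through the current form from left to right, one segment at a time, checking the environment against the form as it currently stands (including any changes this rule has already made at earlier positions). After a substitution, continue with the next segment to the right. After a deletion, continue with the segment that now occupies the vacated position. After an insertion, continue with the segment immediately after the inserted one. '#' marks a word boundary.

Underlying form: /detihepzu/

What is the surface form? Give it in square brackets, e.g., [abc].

A Progressive Voicing Assimilation: [detihepzu] → [detihepsu]
B Final Vowel Deletion: [detihepsu] → [detiheps]
C Palatal Assibilation: [detiheps] → [desiheps]

[desiheps]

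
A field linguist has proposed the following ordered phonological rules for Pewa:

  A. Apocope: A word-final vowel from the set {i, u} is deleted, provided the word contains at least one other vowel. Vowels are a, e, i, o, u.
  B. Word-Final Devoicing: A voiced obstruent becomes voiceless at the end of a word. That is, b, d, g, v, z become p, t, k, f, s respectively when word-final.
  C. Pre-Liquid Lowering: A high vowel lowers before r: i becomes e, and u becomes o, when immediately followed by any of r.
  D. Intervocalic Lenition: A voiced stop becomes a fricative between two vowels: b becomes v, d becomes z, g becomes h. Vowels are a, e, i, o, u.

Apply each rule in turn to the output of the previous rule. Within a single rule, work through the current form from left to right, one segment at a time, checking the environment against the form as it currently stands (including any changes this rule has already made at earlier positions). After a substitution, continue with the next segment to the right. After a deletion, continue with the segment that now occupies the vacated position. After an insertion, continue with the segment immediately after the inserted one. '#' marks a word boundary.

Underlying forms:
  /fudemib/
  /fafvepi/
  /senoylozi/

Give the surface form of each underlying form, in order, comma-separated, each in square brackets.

/fudemib/:
  A Apocope: no change — [fudemib]
  B Word-Final Devoicing: [fudemib] → [fudemip]
  C Pre-Liquid Lowering: no change — [fudemip]
  D Intervocalic Lenition: [fudemip] → [fuzemip]
/fafvepi/:
  A Apocope: [fafvepi] → [fafvep]
  B Word-Final Devoicing: no change — [fafvep]
  C Pre-Liquid Lowering: no change — [fafvep]
  D Intervocalic Lenition: no change — [fafvep]
/senoylozi/:
  A Apocope: [senoylozi] → [senoyloz]
  B Word-Final Devoicing: [senoyloz] → [senoylos]
  C Pre-Liquid Lowering: no change — [senoylos]
  D Intervocalic Lenition: no change — [senoylos]

[fuzemip], [fafvep], [senoylos]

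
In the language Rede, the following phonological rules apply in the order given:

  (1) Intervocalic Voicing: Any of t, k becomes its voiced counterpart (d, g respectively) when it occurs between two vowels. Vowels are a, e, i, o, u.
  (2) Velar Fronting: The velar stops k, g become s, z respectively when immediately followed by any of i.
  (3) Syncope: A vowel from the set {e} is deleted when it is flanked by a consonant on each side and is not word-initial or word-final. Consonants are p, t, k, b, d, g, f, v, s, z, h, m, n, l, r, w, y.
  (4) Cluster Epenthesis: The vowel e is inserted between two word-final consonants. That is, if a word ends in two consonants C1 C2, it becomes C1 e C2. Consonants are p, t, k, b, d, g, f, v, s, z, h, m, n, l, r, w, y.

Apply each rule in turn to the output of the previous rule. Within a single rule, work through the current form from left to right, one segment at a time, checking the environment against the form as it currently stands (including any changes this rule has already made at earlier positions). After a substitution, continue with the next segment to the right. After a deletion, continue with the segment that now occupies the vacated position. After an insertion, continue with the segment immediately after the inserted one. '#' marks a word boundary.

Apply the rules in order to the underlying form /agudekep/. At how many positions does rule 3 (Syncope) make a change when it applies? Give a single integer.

(1) Intervocalic Voicing: [agudekep] → [agudegep]
(2) Velar Fronting: no change — [agudegep]
(3) Syncope: [agudegep] → [agudgp]
(4) Cluster Epenthesis: [agudgp] → [agudgep]
Rule 3 changed 2 position(s).

2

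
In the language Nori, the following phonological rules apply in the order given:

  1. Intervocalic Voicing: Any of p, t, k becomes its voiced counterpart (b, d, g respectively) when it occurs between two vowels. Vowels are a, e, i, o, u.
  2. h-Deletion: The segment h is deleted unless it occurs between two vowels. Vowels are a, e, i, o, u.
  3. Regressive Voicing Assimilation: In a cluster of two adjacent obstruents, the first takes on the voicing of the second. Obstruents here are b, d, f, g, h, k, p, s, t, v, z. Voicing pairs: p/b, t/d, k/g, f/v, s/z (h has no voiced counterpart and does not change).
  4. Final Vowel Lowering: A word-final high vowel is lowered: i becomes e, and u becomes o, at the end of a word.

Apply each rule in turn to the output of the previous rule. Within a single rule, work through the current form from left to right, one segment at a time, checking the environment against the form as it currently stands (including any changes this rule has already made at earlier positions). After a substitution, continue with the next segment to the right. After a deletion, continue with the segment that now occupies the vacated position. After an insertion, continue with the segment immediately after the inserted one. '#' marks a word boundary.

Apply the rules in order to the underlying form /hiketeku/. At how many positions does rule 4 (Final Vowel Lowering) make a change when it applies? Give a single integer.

1

1 Intervocalic Voicing: [hiketeku] → [higedegu]
2 h-Deletion: [higedegu] → [igedegu]
3 Regressive Voicing Assimilation: no change — [igedegu]
4 Final Vowel Lowering: [igedegu] → [igedego]
Rule 4 changed 1 position(s).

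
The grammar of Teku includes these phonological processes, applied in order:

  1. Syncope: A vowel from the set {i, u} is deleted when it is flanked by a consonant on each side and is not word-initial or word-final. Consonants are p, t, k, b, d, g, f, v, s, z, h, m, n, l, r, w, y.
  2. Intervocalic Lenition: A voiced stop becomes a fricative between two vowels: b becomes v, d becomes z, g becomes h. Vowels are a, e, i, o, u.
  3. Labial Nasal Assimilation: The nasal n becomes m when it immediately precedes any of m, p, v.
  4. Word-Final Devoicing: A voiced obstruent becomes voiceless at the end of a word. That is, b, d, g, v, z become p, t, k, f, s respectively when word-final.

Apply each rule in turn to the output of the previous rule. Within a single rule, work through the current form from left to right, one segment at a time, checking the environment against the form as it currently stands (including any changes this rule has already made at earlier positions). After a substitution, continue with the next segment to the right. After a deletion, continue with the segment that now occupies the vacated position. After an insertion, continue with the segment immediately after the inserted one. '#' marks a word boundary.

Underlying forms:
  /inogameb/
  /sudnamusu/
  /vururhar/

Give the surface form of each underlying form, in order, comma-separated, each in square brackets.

[inohamep], [sdnamsu], [vrrhar]

/inogameb/:
  1 Syncope: no change — [inogameb]
  2 Intervocalic Lenition: [inogameb] → [inohameb]
  3 Labial Nasal Assimilation: no change — [inohameb]
  4 Word-Final Devoicing: [inohameb] → [inohamep]
/sudnamusu/:
  1 Syncope: [sudnamusu] → [sdnamsu]
  2 Intervocalic Lenition: no change — [sdnamsu]
  3 Labial Nasal Assimilation: no change — [sdnamsu]
  4 Word-Final Devoicing: no change — [sdnamsu]
/vururhar/:
  1 Syncope: [vururhar] → [vrrhar]
  2 Intervocalic Lenition: no change — [vrrhar]
  3 Labial Nasal Assimilation: no change — [vrrhar]
  4 Word-Final Devoicing: no change — [vrrhar]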